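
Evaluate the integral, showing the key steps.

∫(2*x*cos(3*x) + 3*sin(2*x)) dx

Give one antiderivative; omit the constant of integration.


Step 1. Rewrite: now ∫(2*x*cos(3*x)) dx + ∫(3*sin(2*x)) dx.
Step 2. Evaluate the standard form: now -3*cos(2*x)/2 + ∫(2*x*cos(3*x)) dx.
Step 3. Integrate ∫(2*x*cos(3*x)) dx by parts with u = x, dv = (2*cos(3*x)) dx, so v = 2*sin(3*x)/3: now 2*x*sin(3*x)/3 - 3*cos(2*x)/2 + ∫(-2*sin(3*x)/3) dx.
Step 4. Evaluate the standard form: now 2*x*sin(3*x)/3 - 3*cos(2*x)/2 + 2*cos(3*x)/9.
Answer: 2*x*sin(3*x)/3 - 3*cos(2*x)/2 + 2*cos(3*x)/9.


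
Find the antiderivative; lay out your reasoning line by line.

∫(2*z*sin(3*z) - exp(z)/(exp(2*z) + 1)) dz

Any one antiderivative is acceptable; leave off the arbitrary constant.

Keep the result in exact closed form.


Step 1. Rewrite: now ∫(2*z*sin(3*z)) dz + ∫(-exp(z)/(exp(2*z) + 1)) dz.
Step 2. Substitute u = exp(z), turning ∫(-exp(z)/(exp(2*z) + 1)) dz into ∫(-1/(u**2 + 1)) du: now ∫(2*z*sin(3*z)) dz + ∫(-1/(u**2 + 1)) du.
Step 3. Evaluate the standard form: now -atan(u) + ∫(2*z*sin(3*z)) dz.
Step 4. Substitute back u = exp(z): now -atan(exp(z)) + ∫(2*z*sin(3*z)) dz.
Step 5. Integrate ∫(2*z*sin(3*z)) dz by parts with u = z, dv = (2*sin(3*z)) dz, so v = -2*cos(3*z)/3: now -2*z*cos(3*z)/3 - atan(exp(z)) + ∫(2*cos(3*z)/3) dz.
Step 6. Evaluate the standard form: now -2*z*cos(3*z)/3 + 2*sin(3*z)/9 - atan(exp(z)).
Answer: -2*z*cos(3*z)/3 + 2*sin(3*z)/9 - atan(exp(z)).


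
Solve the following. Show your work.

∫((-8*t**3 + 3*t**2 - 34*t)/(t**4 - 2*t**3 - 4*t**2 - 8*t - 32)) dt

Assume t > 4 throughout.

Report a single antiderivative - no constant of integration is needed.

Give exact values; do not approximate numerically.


Step 1. Decompose ∫((-8*t**3 + 3*t**2 - 34*t)/(t**4 - 2*t**3 - 4*t**2 - 8*t - 32)) dt by partial fractions, (-8*t**3 + 3*t**2 - 34*t)/(t**4 - 2*t**3 - 4*t**2 - 8*t - 32) = 1/(t**2 + 4) - 3/(t + 2) - 5/(t - 4): now ∫(-5/(t - 4)) dt + ∫(-3/(t + 2)) dt + ∫(1/(t**2 + 4)) dt.
Step 2. Evaluate the standard form [assuming t > -2]: now -3*log(t + 2) + ∫(-5/(t - 4)) dt + ∫(1/(t**2 + 4)) dt.
Step 3. Evaluate the standard form [assuming t > 4]: now -5*log(t - 4) - 3*log(t + 2) + ∫(1/(t**2 + 4)) dt.
Step 4. Evaluate the standard form: now -5*log(t - 4) - 3*log(t + 2) + atan(t/2)/2.
Answer: -5*log(t - 4) - 3*log(t + 2) + atan(t/2)/2.


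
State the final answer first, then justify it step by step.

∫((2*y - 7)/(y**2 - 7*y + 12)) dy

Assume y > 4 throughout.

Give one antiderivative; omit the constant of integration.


The answer is log(y - 4) + log(y - 3).
Step 1. Decompose ∫((2*y - 7)/(y**2 - 7*y + 12)) dy by partial fractions, (2*y - 7)/(y**2 - 7*y + 12) = 1/(y - 3) + 1/(y - 4): now ∫(1/(y - 4)) dy + ∫(1/(y - 3)) dy.
Step 2. Evaluate the standard form [assuming y > 3]: now log(y - 3) + ∫(1/(y - 4)) dy.
Step 3. Evaluate the standard form [assuming y > 4]: now log(y - 4) + log(y - 3).
Answer: log(y - 4) + log(y - 3).


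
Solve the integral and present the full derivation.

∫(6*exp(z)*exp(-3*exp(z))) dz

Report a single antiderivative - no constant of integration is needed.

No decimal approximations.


Step 1. Substitute u = exp(z), turning ∫(6*exp(z)*exp(-3*exp(z))) dz into ∫(6*exp(-3*u)) du: now ∫(6*exp(-3*u)) du.
Step 2. Evaluate the standard form: now -2*exp(-3*u).
Step 3. Substitute back u = exp(z): now -2*exp(-3*exp(z)).
Answer: -2*exp(-3*exp(z)).


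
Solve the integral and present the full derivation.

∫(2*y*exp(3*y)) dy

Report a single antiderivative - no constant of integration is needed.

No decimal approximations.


Step 1. Integrate ∫(2*y*exp(3*y)) dy by parts with u = y, dv = (2*exp(3*y)) dy, so v = 2*exp(3*y)/3: now 2*y*exp(3*y)/3 + ∫(-2*exp(3*y)/3) dy.
Step 2. Evaluate the standard form: now 2*y*exp(3*y)/3 - 2*exp(3*y)/9.
Answer: 2*y*exp(3*y)/3 - 2*exp(3*y)/9.


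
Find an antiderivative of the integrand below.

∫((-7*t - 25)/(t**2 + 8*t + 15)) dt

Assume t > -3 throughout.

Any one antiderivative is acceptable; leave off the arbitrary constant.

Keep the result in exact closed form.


Answer: -2*log(t + 3) - 5*log(t + 5).


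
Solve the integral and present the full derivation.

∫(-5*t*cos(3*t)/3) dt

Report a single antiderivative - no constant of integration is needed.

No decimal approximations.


Step 1. Integrate ∫(-5*t*cos(3*t)/3) dt by parts with u = t, dv = (-5*cos(3*t)/3) dt, so v = -5*sin(3*t)/9: now -5*t*sin(3*t)/9 + ∫(5*sin(3*t)/9) dt.
Step 2. Evaluate the standard form: now -5*t*sin(3*t)/9 - 5*cos(3*t)/27.
Answer: -5*t*sin(3*t)/9 - 5*cos(3*t)/27.


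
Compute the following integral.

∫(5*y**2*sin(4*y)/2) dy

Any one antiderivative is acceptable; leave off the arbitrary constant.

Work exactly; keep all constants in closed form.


Answer: -5*y**2*cos(4*y)/8 + 5*y*sin(4*y)/16 + 5*cos(4*y)/64.


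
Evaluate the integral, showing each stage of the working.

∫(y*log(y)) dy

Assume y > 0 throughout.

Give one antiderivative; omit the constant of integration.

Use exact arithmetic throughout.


Step 1. Integrate ∫(y*log(y)) dy by parts with u = log(y), dv = (y) dy, so v = y**2/2 [assuming y > 0]: now y**2*log(y)/2 + ∫(-y/2) dy.
Step 2. Evaluate the standard form: now y**2*log(y)/2 - y**2/4.
Answer: y**2*log(y)/2 - y**2/4.


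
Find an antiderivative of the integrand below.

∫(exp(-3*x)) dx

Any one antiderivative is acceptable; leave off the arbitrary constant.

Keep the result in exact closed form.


Answer: -exp(-3*x)/3.


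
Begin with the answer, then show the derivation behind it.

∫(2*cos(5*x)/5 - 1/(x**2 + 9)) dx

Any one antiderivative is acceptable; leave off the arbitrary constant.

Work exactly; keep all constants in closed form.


The answer is 2*sin(5*x)/25 - atan(x/3)/3.
Step 1. Rewrite: now ∫(-1/(x**2 + 9)) dx + ∫(2*cos(5*x)/5) dx.
Step 2. Evaluate the standard form: now -atan(x/3)/3 + ∫(2*cos(5*x)/5) dx.
Step 3. Evaluate the standard form: now 2*sin(5*x)/25 - atan(x/3)/3.
Answer: 2*sin(5*x)/25 - atan(x/3)/3.


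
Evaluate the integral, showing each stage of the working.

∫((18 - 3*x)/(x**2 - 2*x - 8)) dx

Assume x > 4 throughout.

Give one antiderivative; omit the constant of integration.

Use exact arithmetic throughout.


Step 1. Decompose ∫((18 - 3*x)/(x**2 - 2*x - 8)) dx by partial fractions, (18 - 3*x)/(x**2 - 2*x - 8) = -4/(x + 2) + 1/(x - 4): now ∫(1/(x - 4)) dx + ∫(-4/(x + 2)) dx.
Step 2. Evaluate the standard form [assuming x > 4]: now log(x - 4) + ∫(-4/(x + 2)) dx.
Step 3. Evaluate the standard form [assuming x > -2]: now log(x - 4) - 4*log(x + 2).
Answer: log(x - 4) - 4*log(x + 2).


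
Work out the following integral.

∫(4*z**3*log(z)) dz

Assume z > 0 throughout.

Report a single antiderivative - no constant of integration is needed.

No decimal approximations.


Answer: z**4*log(z) - z**4/4.


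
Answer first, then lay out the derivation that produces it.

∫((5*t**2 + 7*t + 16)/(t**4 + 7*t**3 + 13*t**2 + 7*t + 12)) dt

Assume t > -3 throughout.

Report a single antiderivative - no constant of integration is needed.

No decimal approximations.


The answer is 4*log(t + 3) - 4*log(t + 4) + atan(t).
Step 1. Decompose ∫((5*t**2 + 7*t + 16)/(t**4 + 7*t**3 + 13*t**2 + 7*t + 12)) dt by partial fractions, (5*t**2 + 7*t + 16)/(t**4 + 7*t**3 + 13*t**2 + 7*t + 12) = 1/(t**2 + 1) - 4/(t + 4) + 4/(t + 3): now ∫(4/(t + 3)) dt + ∫(-4/(t + 4)) dt + ∫(1/(t**2 + 1)) dt.
Step 2. Evaluate the standard form [assuming t > -4]: now -4*log(t + 4) + ∫(4/(t + 3)) dt + ∫(1/(t**2 + 1)) dt.
Step 3. Evaluate the standard form [assuming t > -3]: now 4*log(t + 3) - 4*log(t + 4) + ∫(1/(t**2 + 1)) dt.
Step 4. Evaluate the standard form: now 4*log(t + 3) - 4*log(t + 4) + atan(t).
Answer: 4*log(t + 3) - 4*log(t + 4) + atan(t).


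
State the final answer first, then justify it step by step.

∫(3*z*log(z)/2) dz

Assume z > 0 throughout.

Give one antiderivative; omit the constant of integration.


The answer is 3*z**2*log(z)/4 - 3*z**2/8.
Step 1. Integrate ∫(3*z*log(z)/2) dz by parts with u = log(z), dv = (3*z/2) dz, so v = 3*z**2/4 [assuming z > 0]: now 3*z**2*log(z)/4 + ∫(-3*z/4) dz.
Step 2. Evaluate the standard form: now 3*z**2*log(z)/4 - 3*z**2/8.
Answer: 3*z**2*log(z)/4 - 3*z**2/8.


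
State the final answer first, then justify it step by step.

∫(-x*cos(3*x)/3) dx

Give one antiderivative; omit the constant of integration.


The answer is -x*sin(3*x)/9 - cos(3*x)/27.
Step 1. Integrate ∫(-x*cos(3*x)/3) dx by parts with u = x, dv = (-cos(3*x)/3) dx, so v = -sin(3*x)/9: now -x*sin(3*x)/9 + ∫(sin(3*x)/9) dx.
Step 2. Evaluate the standard form: now -x*sin(3*x)/9 - cos(3*x)/27.
Answer: -x*sin(3*x)/9 - cos(3*x)/27.


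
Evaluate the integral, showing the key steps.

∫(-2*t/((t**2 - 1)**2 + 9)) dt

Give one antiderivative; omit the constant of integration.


Step 1. Substitute u = t**2 - 1, turning ∫(-2*t/((t**2 - 1)**2 + 9)) dt into ∫(-1/(u**2 + 9)) du: now ∫(-1/(u**2 + 9)) du.
Step 2. Evaluate the standard form: now -atan(u/3)/3.
Step 3. Substitute back u = t**2 - 1: now -atan(t**2/3 - 1/3)/3.
Answer: -atan(t**2/3 - 1/3)/3.


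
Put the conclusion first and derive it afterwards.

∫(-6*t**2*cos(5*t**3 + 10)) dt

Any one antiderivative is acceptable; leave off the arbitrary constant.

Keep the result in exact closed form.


The answer is -2*sin(5*t**3 + 10)/5.
Step 1. Substitute u = t**3 + 2, turning ∫(-6*t**2*cos(5*t**3 + 10)) dt into ∫(-2*cos(5*u)) du: now ∫(-2*cos(5*u)) du.
Step 2. Evaluate the standard form: now -2*sin(5*u)/5.
Step 3. Substitute back u = t**3 + 2: now -2*sin(5*t**3 + 10)/5.
Answer: -2*sin(5*t**3 + 10)/5.


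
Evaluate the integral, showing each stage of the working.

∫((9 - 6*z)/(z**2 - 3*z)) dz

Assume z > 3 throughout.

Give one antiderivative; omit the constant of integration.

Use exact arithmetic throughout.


Step 1. Decompose ∫((9 - 6*z)/(z**2 - 3*z)) dz by partial fractions, (9 - 6*z)/(z**2 - 3*z) = -3/(z - 3) - 3/z: now ∫(-3/z) dz + ∫(-3/(z - 3)) dz.
Step 2. Evaluate the standard form [assuming z > 0]: now -3*log(z) + ∫(-3/(z - 3)) dz.
Step 3. Evaluate the standard form [assuming z > 3]: now -3*log(z) - 3*log(z - 3).
Answer: -3*log(z) - 3*log(z - 3).


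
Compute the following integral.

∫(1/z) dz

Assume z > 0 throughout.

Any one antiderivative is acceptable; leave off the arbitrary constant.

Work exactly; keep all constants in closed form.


Answer: log(z).


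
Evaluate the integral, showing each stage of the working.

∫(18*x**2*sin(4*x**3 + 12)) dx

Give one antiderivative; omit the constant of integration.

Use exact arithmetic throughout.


Step 1. Substitute u = x**3 + 3, turning ∫(18*x**2*sin(4*x**3 + 12)) dx into ∫(6*sin(4*u)) du: now ∫(6*sin(4*u)) du.
Step 2. Evaluate the standard form: now -3*cos(4*u)/2.
Step 3. Substitute back u = x**3 + 3: now -3*cos(4*x**3 + 12)/2.
Answer: -3*cos(4*x**3 + 12)/2.


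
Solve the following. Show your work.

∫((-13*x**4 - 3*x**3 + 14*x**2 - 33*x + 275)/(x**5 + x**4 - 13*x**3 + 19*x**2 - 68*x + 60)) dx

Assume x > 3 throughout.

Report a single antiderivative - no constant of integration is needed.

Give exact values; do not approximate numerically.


Step 1. Decompose ∫((-13*x**4 - 3*x**3 + 14*x**2 - 33*x + 275)/(x**5 + x**4 - 13*x**3 + 19*x**2 - 68*x + 60)) dx by partial fractions, (-13*x**4 - 3*x**3 + 14*x**2 - 33*x + 275)/(x**5 + x**4 - 13*x**3 + 19*x**2 - 68*x + 60) = 1/(x**2 + 4) - 5/(x + 5) - 4/(x - 1) - 4/(x - 3): now ∫(-4/(x - 3)) dx + ∫(-4/(x - 1)) dx + ∫(-5/(x + 5)) dx + ∫(1/(x**2 + 4)) dx.
Step 2. Evaluate the standard form [assuming x > 3]: now -4*log(x - 3) + ∫(-4/(x - 1)) dx + ∫(-5/(x + 5)) dx + ∫(1/(x**2 + 4)) dx.
Step 3. Evaluate the standard form [assuming x > -5]: now -4*log(x - 3) - 5*log(x + 5) + ∫(-4/(x - 1)) dx + ∫(1/(x**2 + 4)) dx.
Step 4. Evaluate the standard form [assuming x > 1]: now -4*log(x - 3) - 4*log(x - 1) - 5*log(x + 5) + ∫(1/(x**2 + 4)) dx.
Step 5. Evaluate the standard form: now -4*log(x - 3) - 4*log(x - 1) - 5*log(x + 5) + atan(x/2)/2.
Answer: -4*log(x - 3) - 4*log(x - 1) - 5*log(x + 5) + atan(x/2)/2.


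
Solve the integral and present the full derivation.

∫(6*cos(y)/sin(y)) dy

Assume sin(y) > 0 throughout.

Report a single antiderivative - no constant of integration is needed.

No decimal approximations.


Step 1. Substitute u = sin(y), turning ∫(6*cos(y)/sin(y)) dy into ∫(6/u) du: now ∫(6/u) du.
Step 2. Evaluate the standard form [assuming u > 0]: now 6*log(u).
Step 3. Substitute back u = sin(y): now 6*log(sin(y)).
Answer: 6*log(sin(y)).


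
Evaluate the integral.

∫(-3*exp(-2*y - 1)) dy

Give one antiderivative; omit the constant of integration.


Answer: 3*exp(-2*y - 1)/2.


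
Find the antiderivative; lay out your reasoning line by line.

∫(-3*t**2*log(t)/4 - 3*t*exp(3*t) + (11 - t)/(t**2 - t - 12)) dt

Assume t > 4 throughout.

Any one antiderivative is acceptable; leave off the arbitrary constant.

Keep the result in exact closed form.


Step 1. Rewrite: now ∫(-3*t*exp(3*t)) dt + ∫(-3*t**2*log(t)/4) dt + ∫((11 - t)/(t**2 - t - 12)) dt.
Step 2. Integrate ∫(-3*t*exp(3*t)) dt by parts with u = t, dv = (-3*exp(3*t)) dt, so v = -exp(3*t): now -t*exp(3*t) + ∫(-3*t**2*log(t)/4) dt + ∫((11 - t)/(t**2 - t - 12)) dt + ∫(exp(3*t)) dt.
Step 3. Evaluate the standard form: now -t*exp(3*t) + exp(3*t)/3 + ∫(-3*t**2*log(t)/4) dt + ∫((11 - t)/(t**2 - t - 12)) dt.
Step 4. Integrate ∫(-3*t**2*log(t)/4) dt by parts with u = log(t), dv = (-3*t**2/4) dt, so v = -t**3/4 [assuming t > 0]: now -t**3*log(t)/4 - t*exp(3*t) + exp(3*t)/3 + ∫(t**2/4) dt + ∫((11 - t)/(t**2 - t - 12)) dt.
Step 5. Evaluate the standard form: now -t**3*log(t)/4 + t**3/12 - t*exp(3*t) + exp(3*t)/3 + ∫((11 - t)/(t**2 - t - 12)) dt.
Step 6. Decompose ∫((11 - t)/(t**2 - t - 12)) dt by partial fractions, (11 - t)/(t**2 - t - 12) = -2/(t + 3) + 1/(t - 4): now -t**3*log(t)/4 + t**3/12 - t*exp(3*t) + exp(3*t)/3 + ∫(1/(t - 4)) dt + ∫(-2/(t + 3)) dt.
Step 7. Evaluate the standard form [assuming t > 4]: now -t**3*log(t)/4 + t**3/12 - t*exp(3*t) + exp(3*t)/3 + log(t - 4) + ∫(-2/(t + 3)) dt.
Step 8. Evaluate the standard form [assuming t > -3]: now -t**3*log(t)/4 + t**3/12 - t*exp(3*t) + exp(3*t)/3 + log(t - 4) - 2*log(t + 3).
Answer: -t**3*log(t)/4 + t**3/12 - t*exp(3*t) + exp(3*t)/3 + log(t - 4) - 2*log(t + 3).


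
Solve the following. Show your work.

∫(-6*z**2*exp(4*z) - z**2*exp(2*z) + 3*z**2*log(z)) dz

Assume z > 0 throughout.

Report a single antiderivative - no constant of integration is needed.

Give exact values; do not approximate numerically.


Step 1. Rewrite: now ∫(-z**2*exp(2*z)) dz + ∫(-6*z**2*exp(4*z)) dz + ∫(3*z**2*log(z)) dz.
Step 2. Integrate ∫(-z**2*exp(2*z)) dz by parts with u = z**2, dv = (-exp(2*z)) dz, so v = -exp(2*z)/2: now -z**2*exp(2*z)/2 + ∫(z*exp(2*z)) dz + ∫(-6*z**2*exp(4*z)) dz + ∫(3*z**2*log(z)) dz.
Step 3. Integrate ∫(z*exp(2*z)) dz by parts with u = z, dv = (exp(2*z)) dz, so v = exp(2*z)/2: now -z**2*exp(2*z)/2 + z*exp(2*z)/2 + ∫(-6*z**2*exp(4*z)) dz + ∫(3*z**2*log(z)) dz + ∫(-exp(2*z)/2) dz.
Step 4. Evaluate the standard form: now -z**2*exp(2*z)/2 + z*exp(2*z)/2 - exp(2*z)/4 + ∫(-6*z**2*exp(4*z)) dz + ∫(3*z**2*log(z)) dz.
Step 5. Integrate ∫(-6*z**2*exp(4*z)) dz by parts with u = z**2, dv = (-6*exp(4*z)) dz, so v = -3*exp(4*z)/2: now -3*z**2*exp(4*z)/2 - z**2*exp(2*z)/2 + z*exp(2*z)/2 - exp(2*z)/4 + ∫(3*z*exp(4*z)) dz + ∫(3*z**2*log(z)) dz.
Step 6. Integrate ∫(3*z*exp(4*z)) dz by parts with u = z, dv = (3*exp(4*z)) dz, so v = 3*exp(4*z)/4: now -3*z**2*exp(4*z)/2 - z**2*exp(2*z)/2 + 3*z*exp(4*z)/4 + z*exp(2*z)/2 - exp(2*z)/4 + ∫(3*z**2*log(z)) dz + ∫(-3*exp(4*z)/4) dz.
Step 7. Evaluate the standard form: now -3*z**2*exp(4*z)/2 - z**2*exp(2*z)/2 + 3*z*exp(4*z)/4 + z*exp(2*z)/2 - 3*exp(4*z)/16 - exp(2*z)/4 + ∫(3*z**2*log(z)) dz.
Step 8. Integrate ∫(3*z**2*log(z)) dz by parts with u = log(z), dv = (3*z**2) dz, so v = z**3 [assuming z > 0]: now z**3*log(z) - 3*z**2*exp(4*z)/2 - z**2*exp(2*z)/2 + 3*z*exp(4*z)/4 + z*exp(2*z)/2 - 3*exp(4*z)/16 - exp(2*z)/4 + ∫(-z**2) dz.
Step 9. Evaluate the standard form: now z**3*log(z) - z**3/3 - 3*z**2*exp(4*z)/2 - z**2*exp(2*z)/2 + 3*z*exp(4*z)/4 + z*exp(2*z)/2 - 3*exp(4*z)/16 - exp(2*z)/4.
Answer: z**3*log(z) - z**3/3 - 3*z**2*exp(4*z)/2 - z**2*exp(2*z)/2 + 3*z*exp(4*z)/4 + z*exp(2*z)/2 - 3*exp(4*z)/16 - exp(2*z)/4.


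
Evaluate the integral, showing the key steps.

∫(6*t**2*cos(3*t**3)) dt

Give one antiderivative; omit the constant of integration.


Step 1. Substitute u = t**3, turning ∫(6*t**2*cos(3*t**3)) dt into ∫(2*cos(3*u)) du: now ∫(2*cos(3*u)) du.
Step 2. Evaluate the standard form: now 2*sin(3*u)/3.
Step 3. Substitute back u = t**3: now 2*sin(3*t**3)/3.
Answer: 2*sin(3*t**3)/3.


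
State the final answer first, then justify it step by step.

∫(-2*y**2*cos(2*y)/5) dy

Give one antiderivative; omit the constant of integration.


The answer is -y**2*sin(2*y)/5 - y*cos(2*y)/5 + sin(2*y)/10.
Step 1. Integrate ∫(-2*y**2*cos(2*y)/5) dy by parts with u = y**2, dv = (-2*cos(2*y)/5) dy, so v = -sin(2*y)/5: now -y**2*sin(2*y)/5 + ∫(2*y*sin(2*y)/5) dy.
Step 2. Integrate ∫(2*y*sin(2*y)/5) dy by parts with u = y, dv = (2*sin(2*y)/5) dy, so v = -cos(2*y)/5: now -y**2*sin(2*y)/5 - y*cos(2*y)/5 + ∫(cos(2*y)/5) dy.
Step 3. Evaluate the standard form: now -y**2*sin(2*y)/5 - y*cos(2*y)/5 + sin(2*y)/10.
Answer: -y**2*sin(2*y)/5 - y*cos(2*y)/5 + sin(2*y)/10.


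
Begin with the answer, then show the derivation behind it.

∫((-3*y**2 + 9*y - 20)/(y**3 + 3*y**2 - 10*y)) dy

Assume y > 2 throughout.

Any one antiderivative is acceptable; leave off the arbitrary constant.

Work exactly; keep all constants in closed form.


The answer is 2*log(y) - log(y - 2) - 4*log(y + 5).
Step 1. Decompose ∫((-3*y**2 + 9*y - 20)/(y**3 + 3*y**2 - 10*y)) dy by partial fractions, (-3*y**2 + 9*y - 20)/(y**3 + 3*y**2 - 10*y) = -4/(y + 5) - 1/(y - 2) + 2/y: now ∫(2/y) dy + ∫(-1/(y - 2)) dy + ∫(-4/(y + 5)) dy.
Step 2. Evaluate the standard form [assuming y > 2]: now -log(y - 2) + ∫(2/y) dy + ∫(-4/(y + 5)) dy.
Step 3. Evaluate the standard form [assuming y > -5]: now -log(y - 2) - 4*log(y + 5) + ∫(2/y) dy.
Step 4. Evaluate the standard form [assuming y > 0]: now 2*log(y) - log(y - 2) - 4*log(y + 5).
Answer: 2*log(y) - log(y - 2) - 4*log(y + 5).


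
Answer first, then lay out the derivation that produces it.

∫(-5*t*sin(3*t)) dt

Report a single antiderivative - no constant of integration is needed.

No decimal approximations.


The answer is 5*t*cos(3*t)/3 - 5*sin(3*t)/9.
Step 1. Integrate ∫(-5*t*sin(3*t)) dt by parts with u = t, dv = (-5*sin(3*t)) dt, so v = 5*cos(3*t)/3: now 5*t*cos(3*t)/3 + ∫(-5*cos(3*t)/3) dt.
Step 2. Evaluate the standard form: now 5*t*cos(3*t)/3 - 5*sin(3*t)/9.
Answer: 5*t*cos(3*t)/3 - 5*sin(3*t)/9.


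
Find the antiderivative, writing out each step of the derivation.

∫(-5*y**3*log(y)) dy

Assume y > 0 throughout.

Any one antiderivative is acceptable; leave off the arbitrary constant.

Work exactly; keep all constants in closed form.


Step 1. Integrate ∫(-5*y**3*log(y)) dy by parts with u = log(y), dv = (-5*y**3) dy, so v = -5*y**4/4 [assuming y > 0]: now -5*y**4*log(y)/4 + ∫(5*y**3/4) dy.
Step 2. Evaluate the standard form: now -5*y**4*log(y)/4 + 5*y**4/16.
Answer: -5*y**4*log(y)/4 + 5*y**4/16.


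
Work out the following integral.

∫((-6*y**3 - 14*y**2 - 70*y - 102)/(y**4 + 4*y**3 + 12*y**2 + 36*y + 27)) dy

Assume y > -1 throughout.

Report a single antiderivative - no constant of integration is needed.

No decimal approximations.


Answer: -2*log(y + 1) - 4*log(y + 3) - 4*atan(y/3)/3.


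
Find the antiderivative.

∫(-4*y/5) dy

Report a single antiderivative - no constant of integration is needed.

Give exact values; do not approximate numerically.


Answer: -2*y**2/5.


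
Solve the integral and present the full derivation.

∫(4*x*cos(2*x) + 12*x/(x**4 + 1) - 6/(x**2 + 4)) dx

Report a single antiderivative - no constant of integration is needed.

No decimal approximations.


Step 1. Rewrite: now ∫(12*x/(x**4 + 1)) dx + ∫(4*x*cos(2*x)) dx + ∫(-6/(x**2 + 4)) dx.
Step 2. Evaluate the standard form: now -3*atan(x/2) + ∫(12*x/(x**4 + 1)) dx + ∫(4*x*cos(2*x)) dx.
Step 3. Substitute u = x**2, turning ∫(12*x/(x**4 + 1)) dx into ∫(6/(u**2 + 1)) du: now -3*atan(x/2) + ∫(4*x*cos(2*x)) dx + ∫(6/(u**2 + 1)) du.
Step 4. Evaluate the standard form: now 6*atan(u) - 3*atan(x/2) + ∫(4*x*cos(2*x)) dx.
Step 5. Substitute back u = x**2: now -3*atan(x/2) + 6*atan(x**2) + ∫(4*x*cos(2*x)) dx.
Step 6. Integrate ∫(4*x*cos(2*x)) dx by parts with u = x, dv = (4*cos(2*x)) dx, so v = 2*sin(2*x): now 2*x*sin(2*x) - 3*atan(x/2) + 6*atan(x**2) + ∫(-2*sin(2*x)) dx.
Step 7. Evaluate the standard form: now 2*x*sin(2*x) + cos(2*x) - 3*atan(x/2) + 6*atan(x**2).
Answer: 2*x*sin(2*x) + cos(2*x) - 3*atan(x/2) + 6*atan(x**2).


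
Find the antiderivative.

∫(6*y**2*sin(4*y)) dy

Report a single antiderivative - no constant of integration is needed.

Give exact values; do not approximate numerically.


Answer: -3*y**2*cos(4*y)/2 + 3*y*sin(4*y)/4 + 3*cos(4*y)/16.


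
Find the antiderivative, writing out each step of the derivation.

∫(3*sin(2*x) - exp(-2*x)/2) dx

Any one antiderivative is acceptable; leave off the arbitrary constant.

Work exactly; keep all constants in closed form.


Step 1. Rewrite: now ∫(-exp(-2*x)/2) dx + ∫(3*sin(2*x)) dx.
Step 2. Evaluate the standard form: now -3*cos(2*x)/2 + ∫(-exp(-2*x)/2) dx.
Step 3. Evaluate the standard form: now -3*cos(2*x)/2 + exp(-2*x)/4.
Answer: -3*cos(2*x)/2 + exp(-2*x)/4.


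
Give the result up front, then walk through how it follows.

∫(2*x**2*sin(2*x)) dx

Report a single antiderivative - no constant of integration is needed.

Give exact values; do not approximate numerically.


The answer is -x**2*cos(2*x) + x*sin(2*x) + cos(2*x)/2.
Step 1. Integrate ∫(2*x**2*sin(2*x)) dx by parts with u = x**2, dv = (2*sin(2*x)) dx, so v = -cos(2*x): now -x**2*cos(2*x) + ∫(2*x*cos(2*x)) dx.
Step 2. Integrate ∫(2*x*cos(2*x)) dx by parts with u = x, dv = (2*cos(2*x)) dx, so v = sin(2*x): now -x**2*cos(2*x) + x*sin(2*x) + ∫(-sin(2*x)) dx.
Step 3. Evaluate the standard form: now -x**2*cos(2*x) + x*sin(2*x) + cos(2*x)/2.
Answer: -x**2*cos(2*x) + x*sin(2*x) + cos(2*x)/2.


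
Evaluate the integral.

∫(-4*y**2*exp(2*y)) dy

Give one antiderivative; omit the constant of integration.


Answer: -2*y**2*exp(2*y) + 2*y*exp(2*y) - exp(2*y).


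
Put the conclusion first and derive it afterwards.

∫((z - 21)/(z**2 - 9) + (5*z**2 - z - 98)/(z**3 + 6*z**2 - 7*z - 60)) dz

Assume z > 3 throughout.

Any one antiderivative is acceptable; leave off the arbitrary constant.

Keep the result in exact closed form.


The answer is -4*log(z - 3) + 4*log(z + 3) + 2*log(z + 4) + 4*log(z + 5).
Step 1. Rewrite: now ∫((z - 21)/(z**2 - 9)) dz + ∫((5*z**2 - z - 98)/(z**3 + 6*z**2 - 7*z - 60)) dz.
Step 2. Decompose ∫((z - 21)/(z**2 - 9)) dz by partial fractions, (z - 21)/(z**2 - 9) = 4/(z + 3) - 3/(z - 3): now ∫((5*z**2 - z - 98)/(z**3 + 6*z**2 - 7*z - 60)) dz + ∫(-3/(z - 3)) dz + ∫(4/(z + 3)) dz.
Step 3. Evaluate the standard form [assuming z > 3]: now -3*log(z - 3) + ∫((5*z**2 - z - 98)/(z**3 + 6*z**2 - 7*z - 60)) dz + ∫(4/(z + 3)) dz.
Step 4. Evaluate the standard form [assuming z > -3]: now -3*log(z - 3) + 4*log(z + 3) + ∫((5*z**2 - z - 98)/(z**3 + 6*z**2 - 7*z - 60)) dz.
Step 5. Decompose ∫((5*z**2 - z - 98)/(z**3 + 6*z**2 - 7*z - 60)) dz by partial fractions, (5*z**2 - z - 98)/(z**3 + 6*z**2 - 7*z - 60) = 4/(z + 5) + 2/(z + 4) - 1/(z - 3): now -3*log(z - 3) + 4*log(z + 3) + ∫(-1/(z - 3)) dz + ∫(2/(z + 4)) dz + ∫(4/(z + 5)) dz.
Step 6. Evaluate the standard form [assuming z > -4]: now -3*log(z - 3) + 4*log(z + 3) + 2*log(z + 4) + ∫(-1/(z - 3)) dz + ∫(4/(z + 5)) dz.
Step 7. Evaluate the standard form [assuming z > 3]: now -4*log(z - 3) + 4*log(z + 3) + 2*log(z + 4) + ∫(4/(z + 5)) dz.
Step 8. Evaluate the standard form [assuming z > -5]: now -4*log(z - 3) + 4*log(z + 3) + 2*log(z + 4) + 4*log(z + 5).
Answer: -4*log(z - 3) + 4*log(z + 3) + 2*log(z + 4) + 4*log(z + 5).


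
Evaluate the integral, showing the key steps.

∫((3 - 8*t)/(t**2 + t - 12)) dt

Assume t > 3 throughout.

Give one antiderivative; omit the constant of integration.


Step 1. Decompose ∫((3 - 8*t)/(t**2 + t - 12)) dt by partial fractions, (3 - 8*t)/(t**2 + t - 12) = -5/(t + 4) - 3/(t - 3): now ∫(-3/(t - 3)) dt + ∫(-5/(t + 4)) dt.
Step 2. Evaluate the standard form [assuming t > 3]: now -3*log(t - 3) + ∫(-5/(t + 4)) dt.
Step 3. Evaluate the standard form [assuming t > -4]: now -3*log(t - 3) - 5*log(t + 4).
Answer: -3*log(t - 3) - 5*log(t + 4).


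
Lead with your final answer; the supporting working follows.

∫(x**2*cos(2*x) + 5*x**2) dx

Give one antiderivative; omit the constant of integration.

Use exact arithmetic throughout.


The answer is 5*x**3/3 + x**2*sin(2*x)/2 + x*cos(2*x)/2 - sin(2*x)/4.
Step 1. Rewrite: now ∫(5*x**2) dx + ∫(x**2*cos(2*x)) dx.
Step 2. Evaluate the standard form: now 5*x**3/3 + ∫(x**2*cos(2*x)) dx.
Step 3. Integrate ∫(x**2*cos(2*x)) dx by parts with u = x**2, dv = (cos(2*x)) dx, so v = sin(2*x)/2: now 5*x**3/3 + x**2*sin(2*x)/2 + ∫(-x*sin(2*x)) dx.
Step 4. Integrate ∫(-x*sin(2*x)) dx by parts with u = x, dv = (-sin(2*x)) dx, so v = cos(2*x)/2: now 5*x**3/3 + x**2*sin(2*x)/2 + x*cos(2*x)/2 + ∫(-cos(2*x)/2) dx.
Step 5. Evaluate the standard form: now 5*x**3/3 + x**2*sin(2*x)/2 + x*cos(2*x)/2 - sin(2*x)/4.
Answer: 5*x**3/3 + x**2*sin(2*x)/2 + x*cos(2*x)/2 - sin(2*x)/4.


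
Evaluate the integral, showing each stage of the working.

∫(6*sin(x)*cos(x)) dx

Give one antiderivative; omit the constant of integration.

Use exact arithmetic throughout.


Step 1. Substitute u = sin(x), turning ∫(6*sin(x)*cos(x)) dx into ∫(6*u) du: now ∫(6*u) du.
Step 2. Evaluate the standard form: now 3*u**2.
Step 3. Substitute back u = sin(x): now 3*sin(x)**2.
Answer: 3*sin(x)**2.


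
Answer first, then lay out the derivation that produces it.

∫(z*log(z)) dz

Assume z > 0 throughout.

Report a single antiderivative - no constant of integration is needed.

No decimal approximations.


The answer is z**2*log(z)/2 - z**2/4.
Step 1. Integrate ∫(z*log(z)) dz by parts with u = log(z), dv = (z) dz, so v = z**2/2 [assuming z > 0]: now z**2*log(z)/2 + ∫(-z/2) dz.
Step 2. Evaluate the standard form: now z**2*log(z)/2 - z**2/4.
Answer: z**2*log(z)/2 - z**2/4.


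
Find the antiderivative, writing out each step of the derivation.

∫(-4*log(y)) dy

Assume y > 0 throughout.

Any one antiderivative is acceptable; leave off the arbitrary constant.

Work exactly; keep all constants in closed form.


Step 1. Integrate ∫(-4*log(y)) dy by parts with u = log(y), dv = (-4) dy, so v = -4*y [assuming y > 0]: now -4*y*log(y) + ∫(4) dy.
Step 2. Evaluate the standard form: now -4*y*log(y) + 4*y.
Answer: -4*y*log(y) + 4*y.


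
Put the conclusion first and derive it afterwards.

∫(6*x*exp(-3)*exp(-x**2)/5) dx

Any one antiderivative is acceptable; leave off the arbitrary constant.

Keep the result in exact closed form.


The answer is -3*exp(-x**2 - 3)/5.
Step 1. Substitute u = x**2 + 3, turning ∫(6*x*exp(-3)*exp(-x**2)/5) dx into ∫(3*exp(-u)/5) du: now ∫(3*exp(-u)/5) du.
Step 2. Evaluate the standard form: now -3*exp(-u)/5.
Step 3. Substitute back u = x**2 + 3: now -3*exp(-x**2 - 3)/5.
Answer: -3*exp(-x**2 - 3)/5.


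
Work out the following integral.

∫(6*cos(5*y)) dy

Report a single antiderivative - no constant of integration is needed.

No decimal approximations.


Answer: 6*sin(5*y)/5.


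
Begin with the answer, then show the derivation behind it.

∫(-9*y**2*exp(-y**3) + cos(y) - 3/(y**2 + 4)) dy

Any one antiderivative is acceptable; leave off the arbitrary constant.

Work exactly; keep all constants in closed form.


The answer is sin(y) - 3*atan(y/2)/2 + 3*exp(-y**3).
Step 1. Rewrite: now ∫(-9*y**2*exp(-y**3)) dy + ∫(-3/(y**2 + 4)) dy + ∫(cos(y)) dy.
Step 2. Evaluate the standard form: now -3*atan(y/2)/2 + ∫(-9*y**2*exp(-y**3)) dy + ∫(cos(y)) dy.
Step 3. Substitute u = y**3, turning ∫(-9*y**2*exp(-y**3)) dy into ∫(-3*exp(-u)) du: now -3*atan(y/2)/2 + ∫(-3*exp(-u)) du + ∫(cos(y)) dy.
Step 4. Evaluate the standard form: now -3*atan(y/2)/2 + ∫(cos(y)) dy + 3*exp(-u).
Step 5. Substitute back u = y**3: now -3*atan(y/2)/2 + ∫(cos(y)) dy + 3*exp(-y**3).
Step 6. Evaluate the standard form: now sin(y) - 3*atan(y/2)/2 + 3*exp(-y**3).
Answer: sin(y) - 3*atan(y/2)/2 + 3*exp(-y**3).


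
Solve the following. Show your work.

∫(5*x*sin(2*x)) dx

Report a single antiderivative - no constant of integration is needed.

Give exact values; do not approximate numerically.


Step 1. Integrate ∫(5*x*sin(2*x)) dx by parts with u = x, dv = (5*sin(2*x)) dx, so v = -5*cos(2*x)/2: now -5*x*cos(2*x)/2 + ∫(5*cos(2*x)/2) dx.
Step 2. Evaluate the standard form: now -5*x*cos(2*x)/2 + 5*sin(2*x)/4.
Answer: -5*x*cos(2*x)/2 + 5*sin(2*x)/4.


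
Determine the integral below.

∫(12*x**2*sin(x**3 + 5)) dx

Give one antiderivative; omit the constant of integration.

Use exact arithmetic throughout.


Answer: -4*cos(x**3 + 5).


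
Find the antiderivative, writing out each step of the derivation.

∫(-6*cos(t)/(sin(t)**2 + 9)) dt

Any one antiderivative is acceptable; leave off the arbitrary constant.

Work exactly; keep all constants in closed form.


Step 1. Substitute u = sin(t), turning ∫(-6*cos(t)/(sin(t)**2 + 9)) dt into ∫(-6/(u**2 + 9)) du: now ∫(-6/(u**2 + 9)) du.
Step 2. Evaluate the standard form: now -2*atan(u/3).
Step 3. Substitute back u = sin(t): now -2*atan(sin(t)/3).
Answer: -2*atan(sin(t)/3).


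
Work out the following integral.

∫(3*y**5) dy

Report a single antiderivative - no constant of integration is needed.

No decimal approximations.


Answer: y**6/2.


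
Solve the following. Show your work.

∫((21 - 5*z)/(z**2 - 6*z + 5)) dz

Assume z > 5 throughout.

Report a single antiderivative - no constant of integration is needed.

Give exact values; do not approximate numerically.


Step 1. Decompose ∫((21 - 5*z)/(z**2 - 6*z + 5)) dz by partial fractions, (21 - 5*z)/(z**2 - 6*z + 5) = -4/(z - 1) - 1/(z - 5): now ∫(-1/(z - 5)) dz + ∫(-4/(z - 1)) dz.
Step 2. Evaluate the standard form [assuming z > 5]: now -log(z - 5) + ∫(-4/(z - 1)) dz.
Step 3. Evaluate the standard form [assuming z > 1]: now -log(z - 5) - 4*log(z - 1).
Answer: -log(z - 5) - 4*log(z - 1).


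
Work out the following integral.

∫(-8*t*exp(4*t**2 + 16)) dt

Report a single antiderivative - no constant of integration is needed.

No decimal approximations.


Answer: -exp(4*t**2 + 16).


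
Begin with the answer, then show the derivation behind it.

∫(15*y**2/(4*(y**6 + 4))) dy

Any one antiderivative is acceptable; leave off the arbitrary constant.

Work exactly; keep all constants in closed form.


The answer is 5*atan(y**3/2)/8.
Step 1. Substitute u = y**3, turning ∫(15*y**2/(4*(y**6 + 4))) dy into ∫(5/(4*(u**2 + 4))) du: now ∫(5/(4*(u**2 + 4))) du.
Step 2. Evaluate the standard form: now 5*atan(u/2)/8.
Step 3. Substitute back u = y**3: now 5*atan(y**3/2)/8.
Answer: 5*atan(y**3/2)/8.


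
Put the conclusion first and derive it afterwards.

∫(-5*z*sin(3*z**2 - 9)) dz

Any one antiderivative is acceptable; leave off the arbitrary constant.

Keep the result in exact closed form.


The answer is 5*cos(3*z**2 - 9)/6.
Step 1. Substitute u = z**2 - 3, turning ∫(-5*z*sin(3*z**2 - 9)) dz into ∫(-5*sin(3*u)/2) du: now ∫(-5*sin(3*u)/2) du.
Step 2. Evaluate the standard form: now 5*cos(3*u)/6.
Step 3. Substitute back u = z**2 - 3: now 5*cos(3*z**2 - 9)/6.
Answer: 5*cos(3*z**2 - 9)/6.


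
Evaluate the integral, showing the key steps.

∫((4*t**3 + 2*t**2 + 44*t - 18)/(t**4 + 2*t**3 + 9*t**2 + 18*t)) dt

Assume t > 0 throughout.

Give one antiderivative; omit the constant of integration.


Step 1. Decompose ∫((4*t**3 + 2*t**2 + 44*t - 18)/(t**4 + 2*t**3 + 9*t**2 + 18*t)) dt by partial fractions, (4*t**3 + 2*t**2 + 44*t - 18)/(t**4 + 2*t**3 + 9*t**2 + 18*t) = 4/(t**2 + 9) + 5/(t + 2) - 1/t: now ∫(-1/t) dt + ∫(5/(t + 2)) dt + ∫(4/(t**2 + 9)) dt.
Step 2. Evaluate the standard form [assuming t > 0]: now -log(t) + ∫(5/(t + 2)) dt + ∫(4/(t**2 + 9)) dt.
Step 3. Evaluate the standard form [assuming t > -2]: now -log(t) + 5*log(t + 2) + ∫(4/(t**2 + 9)) dt.
Step 4. Evaluate the standard form: now -log(t) + 5*log(t + 2) + 4*atan(t/3)/3.
Answer: -log(t) + 5*log(t + 2) + 4*atan(t/3)/3.


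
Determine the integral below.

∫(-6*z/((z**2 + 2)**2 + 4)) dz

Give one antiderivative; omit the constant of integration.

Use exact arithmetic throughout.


Answer: -3*atan(z**2/2 + 1)/2.


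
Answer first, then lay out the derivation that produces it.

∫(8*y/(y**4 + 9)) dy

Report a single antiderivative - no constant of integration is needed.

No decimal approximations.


The answer is 4*atan(y**2/3)/3.
Step 1. Substitute u = y**2, turning ∫(8*y/(y**4 + 9)) dy into ∫(4/(u**2 + 9)) du: now ∫(4/(u**2 + 9)) du.
Step 2. Evaluate the standard form: now 4*atan(u/3)/3.
Step 3. Substitute back u = y**2: now 4*atan(y**2/3)/3.
Answer: 4*atan(y**2/3)/3.


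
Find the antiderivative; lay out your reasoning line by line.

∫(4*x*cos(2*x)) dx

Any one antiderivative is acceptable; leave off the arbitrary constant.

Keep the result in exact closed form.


Step 1. Integrate ∫(4*x*cos(2*x)) dx by parts with u = x, dv = (4*cos(2*x)) dx, so v = 2*sin(2*x): now 2*x*sin(2*x) + ∫(-2*sin(2*x)) dx.
Step 2. Evaluate the standard form: now 2*x*sin(2*x) + cos(2*x).
Answer: 2*x*sin(2*x) + cos(2*x).


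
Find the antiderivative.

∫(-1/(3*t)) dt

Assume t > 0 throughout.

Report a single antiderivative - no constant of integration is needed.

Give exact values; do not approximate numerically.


Answer: -log(t)/3.


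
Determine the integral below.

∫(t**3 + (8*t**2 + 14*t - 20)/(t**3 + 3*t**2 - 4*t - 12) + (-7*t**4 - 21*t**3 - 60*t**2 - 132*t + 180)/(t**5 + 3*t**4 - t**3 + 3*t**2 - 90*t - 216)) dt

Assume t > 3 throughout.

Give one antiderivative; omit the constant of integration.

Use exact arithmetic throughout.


Answer: t**4/4 - 3*log(t - 3) + 2*log(t - 2) + 2*log(t + 2) + 2*log(t + 3) - 2*log(t + 4) - atan(t/3).


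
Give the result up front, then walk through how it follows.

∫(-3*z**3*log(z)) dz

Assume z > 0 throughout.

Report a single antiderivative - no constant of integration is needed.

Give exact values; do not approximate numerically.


The answer is -3*z**4*log(z)/4 + 3*z**4/16.
Step 1. Integrate ∫(-3*z**3*log(z)) dz by parts with u = log(z), dv = (-3*z**3) dz, so v = -3*z**4/4 [assuming z > 0]: now -3*z**4*log(z)/4 + ∫(3*z**3/4) dz.
Step 2. Evaluate the standard form: now -3*z**4*log(z)/4 + 3*z**4/16.
Answer: -3*z**4*log(z)/4 + 3*z**4/16.


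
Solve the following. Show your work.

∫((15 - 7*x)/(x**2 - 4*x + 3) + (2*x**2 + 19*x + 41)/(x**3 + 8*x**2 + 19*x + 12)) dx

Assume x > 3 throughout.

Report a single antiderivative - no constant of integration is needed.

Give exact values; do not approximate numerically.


Step 1. Rewrite: now ∫((15 - 7*x)/(x**2 - 4*x + 3)) dx + ∫((2*x**2 + 19*x + 41)/(x**3 + 8*x**2 + 19*x + 12)) dx.
Step 2. Decompose ∫((2*x**2 + 19*x + 41)/(x**3 + 8*x**2 + 19*x + 12)) dx by partial fractions, (2*x**2 + 19*x + 41)/(x**3 + 8*x**2 + 19*x + 12) = -1/(x + 4) - 1/(x + 3) + 4/(x + 1): now ∫((15 - 7*x)/(x**2 - 4*x + 3)) dx + ∫(4/(x + 1)) dx + ∫(-1/(x + 3)) dx + ∫(-1/(x + 4)) dx.
Step 3. Evaluate the standard form [assuming x > -1]: now 4*log(x + 1) + ∫((15 - 7*x)/(x**2 - 4*x + 3)) dx + ∫(-1/(x + 3)) dx + ∫(-1/(x + 4)) dx.
Step 4. Evaluate the standard form [assuming x > -3]: now 4*log(x + 1) - log(x + 3) + ∫((15 - 7*x)/(x**2 - 4*x + 3)) dx + ∫(-1/(x + 4)) dx.
Step 5. Evaluate the standard form [assuming x > -4]: now 4*log(x + 1) - log(x + 3) - log(x + 4) + ∫((15 - 7*x)/(x**2 - 4*x + 3)) dx.
Step 6. Decompose ∫((15 - 7*x)/(x**2 - 4*x + 3)) dx by partial fractions, (15 - 7*x)/(x**2 - 4*x + 3) = -4/(x - 1) - 3/(x - 3): now 4*log(x + 1) - log(x + 3) - log(x + 4) + ∫(-3/(x - 3)) dx + ∫(-4/(x - 1)) dx.
Step 7. Evaluate the standard form [assuming x > 3]: now -3*log(x - 3) + 4*log(x + 1) - log(x + 3) - log(x + 4) + ∫(-4/(x - 1)) dx.
Step 8. Evaluate the standard form [assuming x > 1]: now -3*log(x - 3) - 4*log(x - 1) + 4*log(x + 1) - log(x + 3) - log(x + 4).
Answer: -3*log(x - 3) - 4*log(x - 1) + 4*log(x + 1) - log(x + 3) - log(x + 4).


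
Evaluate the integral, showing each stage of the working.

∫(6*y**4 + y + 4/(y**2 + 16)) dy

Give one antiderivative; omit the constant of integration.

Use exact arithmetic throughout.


Step 1. Rewrite: now ∫(y) dy + ∫(6*y**4) dy + ∫(4/(y**2 + 16)) dy.
Step 2. Evaluate the standard form: now y**2/2 + ∫(6*y**4) dy + ∫(4/(y**2 + 16)) dy.
Step 3. Evaluate the standard form: now y**2/2 + atan(y/4) + ∫(6*y**4) dy.
Step 4. Evaluate the standard form: now 6*y**5/5 + y**2/2 + atan(y/4).
Answer: 6*y**5/5 + y**2/2 + atan(y/4).


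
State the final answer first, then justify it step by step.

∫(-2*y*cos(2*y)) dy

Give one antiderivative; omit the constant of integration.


The answer is -y*sin(2*y) - cos(2*y)/2.
Step 1. Integrate ∫(-2*y*cos(2*y)) dy by parts with u = y, dv = (-2*cos(2*y)) dy, so v = -sin(2*y): now -y*sin(2*y) + ∫(sin(2*y)) dy.
Step 2. Evaluate the standard form: now -y*sin(2*y) - cos(2*y)/2.
Answer: -y*sin(2*y) - cos(2*y)/2.


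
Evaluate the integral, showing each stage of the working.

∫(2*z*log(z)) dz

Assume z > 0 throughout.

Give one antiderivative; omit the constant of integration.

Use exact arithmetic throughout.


Step 1. Integrate ∫(2*z*log(z)) dz by parts with u = log(z), dv = (2*z) dz, so v = z**2 [assuming z > 0]: now z**2*log(z) + ∫(-z) dz.
Step 2. Evaluate the standard form: now z**2*log(z) - z**2/2.
Answer: z**2*log(z) - z**2/2.


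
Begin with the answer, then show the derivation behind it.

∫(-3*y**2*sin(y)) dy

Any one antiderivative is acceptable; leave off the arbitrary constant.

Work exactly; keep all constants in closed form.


The answer is 3*y**2*cos(y) - 6*y*sin(y) - 6*cos(y).
Step 1. Integrate ∫(-3*y**2*sin(y)) dy by parts with u = y**2, dv = (-3*sin(y)) dy, so v = 3*cos(y): now 3*y**2*cos(y) + ∫(-6*y*cos(y)) dy.
Step 2. Integrate ∫(-6*y*cos(y)) dy by parts with u = y, dv = (-6*cos(y)) dy, so v = -6*sin(y): now 3*y**2*cos(y) - 6*y*sin(y) + ∫(6*sin(y)) dy.
Step 3. Evaluate the standard form: now 3*y**2*cos(y) - 6*y*sin(y) - 6*cos(y).
Answer: 3*y**2*cos(y) - 6*y*sin(y) - 6*cos(y).


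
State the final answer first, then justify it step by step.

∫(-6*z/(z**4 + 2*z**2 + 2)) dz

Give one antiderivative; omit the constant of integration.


The answer is -3*atan(z**2 + 1).
Step 1. Substitute u = z**2 + 1, turning ∫(-6*z/(z**4 + 2*z**2 + 2)) dz into ∫(-3/(u**2 + 1)) du: now ∫(-3/(u**2 + 1)) du.
Step 2. Evaluate the standard form: now -3*atan(u).
Step 3. Substitute back u = z**2 + 1: now -3*atan(z**2 + 1).
Answer: -3*atan(z**2 + 1).


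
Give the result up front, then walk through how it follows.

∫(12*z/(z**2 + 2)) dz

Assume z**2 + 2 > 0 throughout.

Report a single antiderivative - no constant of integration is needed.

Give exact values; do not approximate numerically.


The answer is 6*log(z**2 + 2).
Step 1. Substitute u = z**2 + 2, turning ∫(12*z/(z**2 + 2)) dz into ∫(6/u) du: now ∫(6/u) du.
Step 2. Evaluate the standard form [assuming u > 0]: now 6*log(u).
Step 3. Substitute back u = z**2 + 2: now 6*log(z**2 + 2).
Answer: 6*log(z**2 + 2).


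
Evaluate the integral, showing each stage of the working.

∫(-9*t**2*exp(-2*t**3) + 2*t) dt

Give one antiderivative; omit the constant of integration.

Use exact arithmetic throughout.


Step 1. Rewrite: now ∫(2*t) dt + ∫(-9*t**2*exp(-2*t**3)) dt.
Step 2. Evaluate the standard form: now t**2 + ∫(-9*t**2*exp(-2*t**3)) dt.
Step 3. Substitute u = t**3, turning ∫(-9*t**2*exp(-2*t**3)) dt into ∫(-3*exp(-2*u)) du: now t**2 + ∫(-3*exp(-2*u)) du.
Step 4. Evaluate the standard form: now t**2 + 3*exp(-2*u)/2.
Step 5. Substitute back u = t**3: now t**2 + 3*exp(-2*t**3)/2.
Answer: t**2 + 3*exp(-2*t**3)/2.
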